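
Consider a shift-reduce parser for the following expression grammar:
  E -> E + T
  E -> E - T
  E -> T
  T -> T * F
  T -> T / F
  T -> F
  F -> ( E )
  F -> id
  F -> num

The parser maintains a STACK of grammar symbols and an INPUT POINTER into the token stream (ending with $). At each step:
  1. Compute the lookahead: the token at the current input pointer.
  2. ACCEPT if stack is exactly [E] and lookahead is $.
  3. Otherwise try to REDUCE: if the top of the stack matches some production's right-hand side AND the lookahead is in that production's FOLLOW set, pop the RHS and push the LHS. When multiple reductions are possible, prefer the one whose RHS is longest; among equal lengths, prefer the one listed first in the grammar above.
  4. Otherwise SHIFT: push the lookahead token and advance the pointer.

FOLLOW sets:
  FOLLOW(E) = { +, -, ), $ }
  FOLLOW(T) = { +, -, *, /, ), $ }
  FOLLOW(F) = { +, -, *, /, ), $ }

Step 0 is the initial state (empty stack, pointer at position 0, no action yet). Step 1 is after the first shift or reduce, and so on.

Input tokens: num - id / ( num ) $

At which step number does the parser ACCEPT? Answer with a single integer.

Step 1: shift num. Stack=[num] ptr=1 lookahead=- remaining=[- id / ( num ) $]
Step 2: reduce F->num. Stack=[F] ptr=1 lookahead=- remaining=[- id / ( num ) $]
Step 3: reduce T->F. Stack=[T] ptr=1 lookahead=- remaining=[- id / ( num ) $]
Step 4: reduce E->T. Stack=[E] ptr=1 lookahead=- remaining=[- id / ( num ) $]
Step 5: shift -. Stack=[E -] ptr=2 lookahead=id remaining=[id / ( num ) $]
Step 6: shift id. Stack=[E - id] ptr=3 lookahead=/ remaining=[/ ( num ) $]
Step 7: reduce F->id. Stack=[E - F] ptr=3 lookahead=/ remaining=[/ ( num ) $]
Step 8: reduce T->F. Stack=[E - T] ptr=3 lookahead=/ remaining=[/ ( num ) $]
Step 9: shift /. Stack=[E - T /] ptr=4 lookahead=( remaining=[( num ) $]
Step 10: shift (. Stack=[E - T / (] ptr=5 lookahead=num remaining=[num ) $]
Step 11: shift num. Stack=[E - T / ( num] ptr=6 lookahead=) remaining=[) $]
Step 12: reduce F->num. Stack=[E - T / ( F] ptr=6 lookahead=) remaining=[) $]
Step 13: reduce T->F. Stack=[E - T / ( T] ptr=6 lookahead=) remaining=[) $]
Step 14: reduce E->T. Stack=[E - T / ( E] ptr=6 lookahead=) remaining=[) $]
Step 15: shift ). Stack=[E - T / ( E )] ptr=7 lookahead=$ remaining=[$]
Step 16: reduce F->( E ). Stack=[E - T / F] ptr=7 lookahead=$ remaining=[$]
Step 17: reduce T->T / F. Stack=[E - T] ptr=7 lookahead=$ remaining=[$]
Step 18: reduce E->E - T. Stack=[E] ptr=7 lookahead=$ remaining=[$]
Step 19: accept. Stack=[E] ptr=7 lookahead=$ remaining=[$]

Answer: 19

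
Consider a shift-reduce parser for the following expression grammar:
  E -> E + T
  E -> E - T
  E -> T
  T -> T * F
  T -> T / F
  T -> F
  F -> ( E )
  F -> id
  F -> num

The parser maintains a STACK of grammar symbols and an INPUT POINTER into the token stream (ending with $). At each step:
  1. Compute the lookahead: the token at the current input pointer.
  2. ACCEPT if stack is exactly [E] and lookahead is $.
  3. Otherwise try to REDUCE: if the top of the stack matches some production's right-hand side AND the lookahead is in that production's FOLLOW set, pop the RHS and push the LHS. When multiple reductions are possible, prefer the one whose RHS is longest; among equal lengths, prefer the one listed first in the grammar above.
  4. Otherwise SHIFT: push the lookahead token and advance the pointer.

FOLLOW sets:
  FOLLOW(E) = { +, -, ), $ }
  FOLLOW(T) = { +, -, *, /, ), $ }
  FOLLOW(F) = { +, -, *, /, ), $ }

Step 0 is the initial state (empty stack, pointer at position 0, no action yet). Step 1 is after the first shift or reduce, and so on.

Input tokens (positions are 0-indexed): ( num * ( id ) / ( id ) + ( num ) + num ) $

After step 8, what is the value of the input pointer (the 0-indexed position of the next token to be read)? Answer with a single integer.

Step 1: shift (. Stack=[(] ptr=1 lookahead=num remaining=[num * ( id ) / ( id ) + ( num ) + num ) $]
Step 2: shift num. Stack=[( num] ptr=2 lookahead=* remaining=[* ( id ) / ( id ) + ( num ) + num ) $]
Step 3: reduce F->num. Stack=[( F] ptr=2 lookahead=* remaining=[* ( id ) / ( id ) + ( num ) + num ) $]
Step 4: reduce T->F. Stack=[( T] ptr=2 lookahead=* remaining=[* ( id ) / ( id ) + ( num ) + num ) $]
Step 5: shift *. Stack=[( T *] ptr=3 lookahead=( remaining=[( id ) / ( id ) + ( num ) + num ) $]
Step 6: shift (. Stack=[( T * (] ptr=4 lookahead=id remaining=[id ) / ( id ) + ( num ) + num ) $]
Step 7: shift id. Stack=[( T * ( id] ptr=5 lookahead=) remaining=[) / ( id ) + ( num ) + num ) $]
Step 8: reduce F->id. Stack=[( T * ( F] ptr=5 lookahead=) remaining=[) / ( id ) + ( num ) + num ) $]

Answer: 5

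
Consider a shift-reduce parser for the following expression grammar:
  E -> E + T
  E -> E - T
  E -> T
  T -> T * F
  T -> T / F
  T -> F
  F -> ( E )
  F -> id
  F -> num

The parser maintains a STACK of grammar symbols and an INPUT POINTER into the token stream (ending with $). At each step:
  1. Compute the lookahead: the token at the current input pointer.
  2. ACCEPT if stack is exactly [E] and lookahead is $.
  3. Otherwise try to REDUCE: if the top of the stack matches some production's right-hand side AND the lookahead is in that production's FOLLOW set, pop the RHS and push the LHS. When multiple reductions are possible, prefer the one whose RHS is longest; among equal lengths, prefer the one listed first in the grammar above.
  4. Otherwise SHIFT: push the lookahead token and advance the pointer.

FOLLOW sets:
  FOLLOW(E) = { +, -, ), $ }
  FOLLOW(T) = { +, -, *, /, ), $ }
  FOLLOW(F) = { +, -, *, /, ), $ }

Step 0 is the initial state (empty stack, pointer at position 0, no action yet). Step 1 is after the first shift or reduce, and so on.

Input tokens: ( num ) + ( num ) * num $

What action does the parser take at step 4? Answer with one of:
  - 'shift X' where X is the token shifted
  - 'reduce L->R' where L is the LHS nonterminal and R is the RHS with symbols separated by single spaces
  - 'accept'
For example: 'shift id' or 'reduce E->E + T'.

Answer: reduce T->F

Derivation:
Step 1: shift (. Stack=[(] ptr=1 lookahead=num remaining=[num ) + ( num ) * num $]
Step 2: shift num. Stack=[( num] ptr=2 lookahead=) remaining=[) + ( num ) * num $]
Step 3: reduce F->num. Stack=[( F] ptr=2 lookahead=) remaining=[) + ( num ) * num $]
Step 4: reduce T->F. Stack=[( T] ptr=2 lookahead=) remaining=[) + ( num ) * num $]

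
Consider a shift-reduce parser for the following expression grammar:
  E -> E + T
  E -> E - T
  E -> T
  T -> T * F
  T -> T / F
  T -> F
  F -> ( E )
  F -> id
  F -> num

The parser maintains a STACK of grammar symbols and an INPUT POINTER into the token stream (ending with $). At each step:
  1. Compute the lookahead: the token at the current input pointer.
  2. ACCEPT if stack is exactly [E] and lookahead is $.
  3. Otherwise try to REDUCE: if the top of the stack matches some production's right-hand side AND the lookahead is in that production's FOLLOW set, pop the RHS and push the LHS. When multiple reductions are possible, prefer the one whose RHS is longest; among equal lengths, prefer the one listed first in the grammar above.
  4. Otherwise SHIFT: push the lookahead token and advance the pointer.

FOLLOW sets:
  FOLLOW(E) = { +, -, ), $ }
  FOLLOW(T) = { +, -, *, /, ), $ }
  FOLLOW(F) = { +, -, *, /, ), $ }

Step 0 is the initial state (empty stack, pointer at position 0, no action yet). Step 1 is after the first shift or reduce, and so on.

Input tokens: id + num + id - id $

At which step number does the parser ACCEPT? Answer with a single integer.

Step 1: shift id. Stack=[id] ptr=1 lookahead=+ remaining=[+ num + id - id $]
Step 2: reduce F->id. Stack=[F] ptr=1 lookahead=+ remaining=[+ num + id - id $]
Step 3: reduce T->F. Stack=[T] ptr=1 lookahead=+ remaining=[+ num + id - id $]
Step 4: reduce E->T. Stack=[E] ptr=1 lookahead=+ remaining=[+ num + id - id $]
Step 5: shift +. Stack=[E +] ptr=2 lookahead=num remaining=[num + id - id $]
Step 6: shift num. Stack=[E + num] ptr=3 lookahead=+ remaining=[+ id - id $]
Step 7: reduce F->num. Stack=[E + F] ptr=3 lookahead=+ remaining=[+ id - id $]
Step 8: reduce T->F. Stack=[E + T] ptr=3 lookahead=+ remaining=[+ id - id $]
Step 9: reduce E->E + T. Stack=[E] ptr=3 lookahead=+ remaining=[+ id - id $]
Step 10: shift +. Stack=[E +] ptr=4 lookahead=id remaining=[id - id $]
Step 11: shift id. Stack=[E + id] ptr=5 lookahead=- remaining=[- id $]
Step 12: reduce F->id. Stack=[E + F] ptr=5 lookahead=- remaining=[- id $]
Step 13: reduce T->F. Stack=[E + T] ptr=5 lookahead=- remaining=[- id $]
Step 14: reduce E->E + T. Stack=[E] ptr=5 lookahead=- remaining=[- id $]
Step 15: shift -. Stack=[E -] ptr=6 lookahead=id remaining=[id $]
Step 16: shift id. Stack=[E - id] ptr=7 lookahead=$ remaining=[$]
Step 17: reduce F->id. Stack=[E - F] ptr=7 lookahead=$ remaining=[$]
Step 18: reduce T->F. Stack=[E - T] ptr=7 lookahead=$ remaining=[$]
Step 19: reduce E->E - T. Stack=[E] ptr=7 lookahead=$ remaining=[$]
Step 20: accept. Stack=[E] ptr=7 lookahead=$ remaining=[$]

Answer: 20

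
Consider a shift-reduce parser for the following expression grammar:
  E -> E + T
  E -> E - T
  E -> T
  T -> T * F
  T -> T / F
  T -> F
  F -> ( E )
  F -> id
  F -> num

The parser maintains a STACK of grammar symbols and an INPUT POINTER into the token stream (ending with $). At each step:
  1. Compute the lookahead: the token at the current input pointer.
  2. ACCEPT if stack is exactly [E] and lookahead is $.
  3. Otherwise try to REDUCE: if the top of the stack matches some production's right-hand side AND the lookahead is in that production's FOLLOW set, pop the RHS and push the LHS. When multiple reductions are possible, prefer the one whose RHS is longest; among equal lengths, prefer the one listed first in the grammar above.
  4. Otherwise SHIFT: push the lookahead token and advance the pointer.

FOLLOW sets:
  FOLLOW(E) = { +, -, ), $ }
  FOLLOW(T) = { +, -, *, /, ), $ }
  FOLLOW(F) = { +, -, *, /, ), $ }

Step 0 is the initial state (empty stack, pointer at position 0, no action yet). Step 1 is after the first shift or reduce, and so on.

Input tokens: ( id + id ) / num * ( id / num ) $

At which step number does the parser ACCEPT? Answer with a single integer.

Answer: 32

Derivation:
Step 1: shift (. Stack=[(] ptr=1 lookahead=id remaining=[id + id ) / num * ( id / num ) $]
Step 2: shift id. Stack=[( id] ptr=2 lookahead=+ remaining=[+ id ) / num * ( id / num ) $]
Step 3: reduce F->id. Stack=[( F] ptr=2 lookahead=+ remaining=[+ id ) / num * ( id / num ) $]
Step 4: reduce T->F. Stack=[( T] ptr=2 lookahead=+ remaining=[+ id ) / num * ( id / num ) $]
Step 5: reduce E->T. Stack=[( E] ptr=2 lookahead=+ remaining=[+ id ) / num * ( id / num ) $]
Step 6: shift +. Stack=[( E +] ptr=3 lookahead=id remaining=[id ) / num * ( id / num ) $]
Step 7: shift id. Stack=[( E + id] ptr=4 lookahead=) remaining=[) / num * ( id / num ) $]
Step 8: reduce F->id. Stack=[( E + F] ptr=4 lookahead=) remaining=[) / num * ( id / num ) $]
Step 9: reduce T->F. Stack=[( E + T] ptr=4 lookahead=) remaining=[) / num * ( id / num ) $]
Step 10: reduce E->E + T. Stack=[( E] ptr=4 lookahead=) remaining=[) / num * ( id / num ) $]
Step 11: shift ). Stack=[( E )] ptr=5 lookahead=/ remaining=[/ num * ( id / num ) $]
Step 12: reduce F->( E ). Stack=[F] ptr=5 lookahead=/ remaining=[/ num * ( id / num ) $]
Step 13: reduce T->F. Stack=[T] ptr=5 lookahead=/ remaining=[/ num * ( id / num ) $]
Step 14: shift /. Stack=[T /] ptr=6 lookahead=num remaining=[num * ( id / num ) $]
Step 15: shift num. Stack=[T / num] ptr=7 lookahead=* remaining=[* ( id / num ) $]
Step 16: reduce F->num. Stack=[T / F] ptr=7 lookahead=* remaining=[* ( id / num ) $]
Step 17: reduce T->T / F. Stack=[T] ptr=7 lookahead=* remaining=[* ( id / num ) $]
Step 18: shift *. Stack=[T *] ptr=8 lookahead=( remaining=[( id / num ) $]
Step 19: shift (. Stack=[T * (] ptr=9 lookahead=id remaining=[id / num ) $]
Step 20: shift id. Stack=[T * ( id] ptr=10 lookahead=/ remaining=[/ num ) $]
Step 21: reduce F->id. Stack=[T * ( F] ptr=10 lookahead=/ remaining=[/ num ) $]
Step 22: reduce T->F. Stack=[T * ( T] ptr=10 lookahead=/ remaining=[/ num ) $]
Step 23: shift /. Stack=[T * ( T /] ptr=11 lookahead=num remaining=[num ) $]
Step 24: shift num. Stack=[T * ( T / num] ptr=12 lookahead=) remaining=[) $]
Step 25: reduce F->num. Stack=[T * ( T / F] ptr=12 lookahead=) remaining=[) $]
Step 26: reduce T->T / F. Stack=[T * ( T] ptr=12 lookahead=) remaining=[) $]
Step 27: reduce E->T. Stack=[T * ( E] ptr=12 lookahead=) remaining=[) $]
Step 28: shift ). Stack=[T * ( E )] ptr=13 lookahead=$ remaining=[$]
Step 29: reduce F->( E ). Stack=[T * F] ptr=13 lookahead=$ remaining=[$]
Step 30: reduce T->T * F. Stack=[T] ptr=13 lookahead=$ remaining=[$]
Step 31: reduce E->T. Stack=[E] ptr=13 lookahead=$ remaining=[$]
Step 32: accept. Stack=[E] ptr=13 lookahead=$ remaining=[$]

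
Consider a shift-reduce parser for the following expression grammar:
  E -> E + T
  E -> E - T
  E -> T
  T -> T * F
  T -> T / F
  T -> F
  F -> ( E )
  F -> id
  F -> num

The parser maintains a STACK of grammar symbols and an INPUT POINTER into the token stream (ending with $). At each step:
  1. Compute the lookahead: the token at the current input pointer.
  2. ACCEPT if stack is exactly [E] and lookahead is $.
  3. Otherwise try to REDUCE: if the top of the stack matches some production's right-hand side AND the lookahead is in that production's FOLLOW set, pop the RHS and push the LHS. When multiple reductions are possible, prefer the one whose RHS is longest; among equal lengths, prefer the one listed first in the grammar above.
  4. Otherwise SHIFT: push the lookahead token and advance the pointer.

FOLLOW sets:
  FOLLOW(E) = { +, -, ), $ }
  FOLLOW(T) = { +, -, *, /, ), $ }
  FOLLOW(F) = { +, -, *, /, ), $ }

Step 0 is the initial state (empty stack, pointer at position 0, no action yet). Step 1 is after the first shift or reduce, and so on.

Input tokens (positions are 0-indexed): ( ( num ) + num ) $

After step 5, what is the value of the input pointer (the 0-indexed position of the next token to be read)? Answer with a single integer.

Answer: 3

Derivation:
Step 1: shift (. Stack=[(] ptr=1 lookahead=( remaining=[( num ) + num ) $]
Step 2: shift (. Stack=[( (] ptr=2 lookahead=num remaining=[num ) + num ) $]
Step 3: shift num. Stack=[( ( num] ptr=3 lookahead=) remaining=[) + num ) $]
Step 4: reduce F->num. Stack=[( ( F] ptr=3 lookahead=) remaining=[) + num ) $]
Step 5: reduce T->F. Stack=[( ( T] ptr=3 lookahead=) remaining=[) + num ) $]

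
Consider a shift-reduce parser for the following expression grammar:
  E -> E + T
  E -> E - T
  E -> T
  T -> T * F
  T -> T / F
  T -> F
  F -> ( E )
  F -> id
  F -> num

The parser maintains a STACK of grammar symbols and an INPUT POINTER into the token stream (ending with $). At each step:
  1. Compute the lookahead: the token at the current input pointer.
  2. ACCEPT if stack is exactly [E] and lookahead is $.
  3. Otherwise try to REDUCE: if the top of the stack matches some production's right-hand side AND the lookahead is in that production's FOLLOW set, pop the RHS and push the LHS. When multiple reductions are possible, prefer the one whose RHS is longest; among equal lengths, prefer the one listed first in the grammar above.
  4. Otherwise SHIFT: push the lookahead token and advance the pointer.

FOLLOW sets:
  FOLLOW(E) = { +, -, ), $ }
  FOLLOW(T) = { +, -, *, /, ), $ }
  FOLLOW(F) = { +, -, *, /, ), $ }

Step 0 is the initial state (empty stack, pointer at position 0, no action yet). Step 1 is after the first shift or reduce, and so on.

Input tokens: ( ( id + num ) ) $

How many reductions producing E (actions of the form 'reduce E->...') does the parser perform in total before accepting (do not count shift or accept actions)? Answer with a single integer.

Answer: 4

Derivation:
Step 1: shift (. Stack=[(] ptr=1 lookahead=( remaining=[( id + num ) ) $]
Step 2: shift (. Stack=[( (] ptr=2 lookahead=id remaining=[id + num ) ) $]
Step 3: shift id. Stack=[( ( id] ptr=3 lookahead=+ remaining=[+ num ) ) $]
Step 4: reduce F->id. Stack=[( ( F] ptr=3 lookahead=+ remaining=[+ num ) ) $]
Step 5: reduce T->F. Stack=[( ( T] ptr=3 lookahead=+ remaining=[+ num ) ) $]
Step 6: reduce E->T. Stack=[( ( E] ptr=3 lookahead=+ remaining=[+ num ) ) $]
Step 7: shift +. Stack=[( ( E +] ptr=4 lookahead=num remaining=[num ) ) $]
Step 8: shift num. Stack=[( ( E + num] ptr=5 lookahead=) remaining=[) ) $]
Step 9: reduce F->num. Stack=[( ( E + F] ptr=5 lookahead=) remaining=[) ) $]
Step 10: reduce T->F. Stack=[( ( E + T] ptr=5 lookahead=) remaining=[) ) $]
Step 11: reduce E->E + T. Stack=[( ( E] ptr=5 lookahead=) remaining=[) ) $]
Step 12: shift ). Stack=[( ( E )] ptr=6 lookahead=) remaining=[) $]
Step 13: reduce F->( E ). Stack=[( F] ptr=6 lookahead=) remaining=[) $]
Step 14: reduce T->F. Stack=[( T] ptr=6 lookahead=) remaining=[) $]
Step 15: reduce E->T. Stack=[( E] ptr=6 lookahead=) remaining=[) $]
Step 16: shift ). Stack=[( E )] ptr=7 lookahead=$ remaining=[$]
Step 17: reduce F->( E ). Stack=[F] ptr=7 lookahead=$ remaining=[$]
Step 18: reduce T->F. Stack=[T] ptr=7 lookahead=$ remaining=[$]
Step 19: reduce E->T. Stack=[E] ptr=7 lookahead=$ remaining=[$]
Step 20: accept. Stack=[E] ptr=7 lookahead=$ remaining=[$]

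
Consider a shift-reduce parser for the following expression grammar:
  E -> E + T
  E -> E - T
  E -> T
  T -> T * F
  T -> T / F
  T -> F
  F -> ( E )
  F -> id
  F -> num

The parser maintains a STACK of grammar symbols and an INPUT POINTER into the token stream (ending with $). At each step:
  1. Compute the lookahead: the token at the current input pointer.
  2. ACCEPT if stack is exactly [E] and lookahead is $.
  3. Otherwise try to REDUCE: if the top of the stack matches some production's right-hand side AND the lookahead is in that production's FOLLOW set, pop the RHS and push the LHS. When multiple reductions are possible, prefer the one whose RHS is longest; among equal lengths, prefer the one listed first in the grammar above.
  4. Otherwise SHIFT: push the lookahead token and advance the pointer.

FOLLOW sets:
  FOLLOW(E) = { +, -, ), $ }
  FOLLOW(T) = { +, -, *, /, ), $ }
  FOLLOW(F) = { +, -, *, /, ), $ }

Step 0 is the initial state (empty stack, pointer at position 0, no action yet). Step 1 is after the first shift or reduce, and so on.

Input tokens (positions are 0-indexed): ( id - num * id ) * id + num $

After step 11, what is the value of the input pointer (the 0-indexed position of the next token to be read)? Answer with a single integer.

Answer: 6

Derivation:
Step 1: shift (. Stack=[(] ptr=1 lookahead=id remaining=[id - num * id ) * id + num $]
Step 2: shift id. Stack=[( id] ptr=2 lookahead=- remaining=[- num * id ) * id + num $]
Step 3: reduce F->id. Stack=[( F] ptr=2 lookahead=- remaining=[- num * id ) * id + num $]
Step 4: reduce T->F. Stack=[( T] ptr=2 lookahead=- remaining=[- num * id ) * id + num $]
Step 5: reduce E->T. Stack=[( E] ptr=2 lookahead=- remaining=[- num * id ) * id + num $]
Step 6: shift -. Stack=[( E -] ptr=3 lookahead=num remaining=[num * id ) * id + num $]
Step 7: shift num. Stack=[( E - num] ptr=4 lookahead=* remaining=[* id ) * id + num $]
Step 8: reduce F->num. Stack=[( E - F] ptr=4 lookahead=* remaining=[* id ) * id + num $]
Step 9: reduce T->F. Stack=[( E - T] ptr=4 lookahead=* remaining=[* id ) * id + num $]
Step 10: shift *. Stack=[( E - T *] ptr=5 lookahead=id remaining=[id ) * id + num $]
Step 11: shift id. Stack=[( E - T * id] ptr=6 lookahead=) remaining=[) * id + num $]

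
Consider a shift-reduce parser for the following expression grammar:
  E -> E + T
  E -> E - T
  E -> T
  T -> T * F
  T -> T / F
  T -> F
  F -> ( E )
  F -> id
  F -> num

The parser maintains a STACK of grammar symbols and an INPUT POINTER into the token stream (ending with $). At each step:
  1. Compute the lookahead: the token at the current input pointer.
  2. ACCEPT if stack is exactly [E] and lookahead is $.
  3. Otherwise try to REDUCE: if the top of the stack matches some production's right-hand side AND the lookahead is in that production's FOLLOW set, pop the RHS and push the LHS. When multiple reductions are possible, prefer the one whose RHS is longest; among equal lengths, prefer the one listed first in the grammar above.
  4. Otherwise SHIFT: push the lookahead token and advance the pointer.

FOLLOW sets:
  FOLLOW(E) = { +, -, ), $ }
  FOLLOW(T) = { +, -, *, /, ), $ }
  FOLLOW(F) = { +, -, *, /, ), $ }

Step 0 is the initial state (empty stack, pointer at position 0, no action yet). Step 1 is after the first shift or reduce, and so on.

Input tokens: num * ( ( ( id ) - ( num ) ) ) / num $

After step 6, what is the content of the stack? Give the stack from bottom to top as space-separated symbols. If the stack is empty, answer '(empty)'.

Step 1: shift num. Stack=[num] ptr=1 lookahead=* remaining=[* ( ( ( id ) - ( num ) ) ) / num $]
Step 2: reduce F->num. Stack=[F] ptr=1 lookahead=* remaining=[* ( ( ( id ) - ( num ) ) ) / num $]
Step 3: reduce T->F. Stack=[T] ptr=1 lookahead=* remaining=[* ( ( ( id ) - ( num ) ) ) / num $]
Step 4: shift *. Stack=[T *] ptr=2 lookahead=( remaining=[( ( ( id ) - ( num ) ) ) / num $]
Step 5: shift (. Stack=[T * (] ptr=3 lookahead=( remaining=[( ( id ) - ( num ) ) ) / num $]
Step 6: shift (. Stack=[T * ( (] ptr=4 lookahead=( remaining=[( id ) - ( num ) ) ) / num $]

Answer: T * ( (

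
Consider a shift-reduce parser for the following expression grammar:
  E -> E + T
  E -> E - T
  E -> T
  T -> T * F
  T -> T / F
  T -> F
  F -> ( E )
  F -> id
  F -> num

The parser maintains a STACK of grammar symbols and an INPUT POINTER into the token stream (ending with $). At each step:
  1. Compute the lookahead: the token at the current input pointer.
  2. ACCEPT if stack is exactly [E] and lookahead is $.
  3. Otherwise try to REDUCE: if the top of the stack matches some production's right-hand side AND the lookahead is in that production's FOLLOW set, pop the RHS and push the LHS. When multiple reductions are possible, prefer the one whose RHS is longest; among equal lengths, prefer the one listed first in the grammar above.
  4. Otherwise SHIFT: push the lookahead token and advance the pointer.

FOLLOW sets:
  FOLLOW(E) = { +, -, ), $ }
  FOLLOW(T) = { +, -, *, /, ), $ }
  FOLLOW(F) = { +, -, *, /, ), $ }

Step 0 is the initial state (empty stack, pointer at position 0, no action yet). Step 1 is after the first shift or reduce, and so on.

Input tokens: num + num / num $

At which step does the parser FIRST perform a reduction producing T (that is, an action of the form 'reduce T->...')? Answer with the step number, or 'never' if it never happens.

Answer: 3

Derivation:
Step 1: shift num. Stack=[num] ptr=1 lookahead=+ remaining=[+ num / num $]
Step 2: reduce F->num. Stack=[F] ptr=1 lookahead=+ remaining=[+ num / num $]
Step 3: reduce T->F. Stack=[T] ptr=1 lookahead=+ remaining=[+ num / num $]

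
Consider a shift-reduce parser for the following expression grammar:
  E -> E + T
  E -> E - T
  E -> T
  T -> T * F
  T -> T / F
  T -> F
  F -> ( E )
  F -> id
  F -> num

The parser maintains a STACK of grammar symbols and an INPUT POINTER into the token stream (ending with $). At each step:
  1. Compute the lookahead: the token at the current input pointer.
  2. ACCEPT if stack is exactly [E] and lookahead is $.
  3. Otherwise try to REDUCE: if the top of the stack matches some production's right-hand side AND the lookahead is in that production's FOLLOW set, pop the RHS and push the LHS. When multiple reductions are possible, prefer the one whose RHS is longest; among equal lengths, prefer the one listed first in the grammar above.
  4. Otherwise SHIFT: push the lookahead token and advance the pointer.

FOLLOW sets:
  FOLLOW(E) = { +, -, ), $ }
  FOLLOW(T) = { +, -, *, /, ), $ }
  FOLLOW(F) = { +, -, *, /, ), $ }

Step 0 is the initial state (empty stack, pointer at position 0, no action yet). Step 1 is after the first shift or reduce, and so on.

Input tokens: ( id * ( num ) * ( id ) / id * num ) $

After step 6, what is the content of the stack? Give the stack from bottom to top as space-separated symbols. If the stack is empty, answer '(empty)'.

Answer: ( T * (

Derivation:
Step 1: shift (. Stack=[(] ptr=1 lookahead=id remaining=[id * ( num ) * ( id ) / id * num ) $]
Step 2: shift id. Stack=[( id] ptr=2 lookahead=* remaining=[* ( num ) * ( id ) / id * num ) $]
Step 3: reduce F->id. Stack=[( F] ptr=2 lookahead=* remaining=[* ( num ) * ( id ) / id * num ) $]
Step 4: reduce T->F. Stack=[( T] ptr=2 lookahead=* remaining=[* ( num ) * ( id ) / id * num ) $]
Step 5: shift *. Stack=[( T *] ptr=3 lookahead=( remaining=[( num ) * ( id ) / id * num ) $]
Step 6: shift (. Stack=[( T * (] ptr=4 lookahead=num remaining=[num ) * ( id ) / id * num ) $]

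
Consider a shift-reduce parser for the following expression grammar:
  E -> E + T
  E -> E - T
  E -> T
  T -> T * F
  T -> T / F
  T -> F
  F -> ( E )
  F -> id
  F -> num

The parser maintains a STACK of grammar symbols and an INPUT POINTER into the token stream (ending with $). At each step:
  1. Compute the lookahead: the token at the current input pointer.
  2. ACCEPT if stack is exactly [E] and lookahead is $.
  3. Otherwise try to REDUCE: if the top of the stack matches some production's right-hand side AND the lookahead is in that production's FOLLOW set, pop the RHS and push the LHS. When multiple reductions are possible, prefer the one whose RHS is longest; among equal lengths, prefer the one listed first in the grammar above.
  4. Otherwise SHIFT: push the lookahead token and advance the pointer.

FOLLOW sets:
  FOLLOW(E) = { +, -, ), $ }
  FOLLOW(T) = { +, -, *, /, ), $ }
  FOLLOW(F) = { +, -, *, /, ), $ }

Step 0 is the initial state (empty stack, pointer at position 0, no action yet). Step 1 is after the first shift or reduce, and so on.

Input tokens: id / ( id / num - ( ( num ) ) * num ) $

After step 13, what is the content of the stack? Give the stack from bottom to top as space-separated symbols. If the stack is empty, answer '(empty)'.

Answer: T / ( E

Derivation:
Step 1: shift id. Stack=[id] ptr=1 lookahead=/ remaining=[/ ( id / num - ( ( num ) ) * num ) $]
Step 2: reduce F->id. Stack=[F] ptr=1 lookahead=/ remaining=[/ ( id / num - ( ( num ) ) * num ) $]
Step 3: reduce T->F. Stack=[T] ptr=1 lookahead=/ remaining=[/ ( id / num - ( ( num ) ) * num ) $]
Step 4: shift /. Stack=[T /] ptr=2 lookahead=( remaining=[( id / num - ( ( num ) ) * num ) $]
Step 5: shift (. Stack=[T / (] ptr=3 lookahead=id remaining=[id / num - ( ( num ) ) * num ) $]
Step 6: shift id. Stack=[T / ( id] ptr=4 lookahead=/ remaining=[/ num - ( ( num ) ) * num ) $]
Step 7: reduce F->id. Stack=[T / ( F] ptr=4 lookahead=/ remaining=[/ num - ( ( num ) ) * num ) $]
Step 8: reduce T->F. Stack=[T / ( T] ptr=4 lookahead=/ remaining=[/ num - ( ( num ) ) * num ) $]
Step 9: shift /. Stack=[T / ( T /] ptr=5 lookahead=num remaining=[num - ( ( num ) ) * num ) $]
Step 10: shift num. Stack=[T / ( T / num] ptr=6 lookahead=- remaining=[- ( ( num ) ) * num ) $]
Step 11: reduce F->num. Stack=[T / ( T / F] ptr=6 lookahead=- remaining=[- ( ( num ) ) * num ) $]
Step 12: reduce T->T / F. Stack=[T / ( T] ptr=6 lookahead=- remaining=[- ( ( num ) ) * num ) $]
Step 13: reduce E->T. Stack=[T / ( E] ptr=6 lookahead=- remaining=[- ( ( num ) ) * num ) $]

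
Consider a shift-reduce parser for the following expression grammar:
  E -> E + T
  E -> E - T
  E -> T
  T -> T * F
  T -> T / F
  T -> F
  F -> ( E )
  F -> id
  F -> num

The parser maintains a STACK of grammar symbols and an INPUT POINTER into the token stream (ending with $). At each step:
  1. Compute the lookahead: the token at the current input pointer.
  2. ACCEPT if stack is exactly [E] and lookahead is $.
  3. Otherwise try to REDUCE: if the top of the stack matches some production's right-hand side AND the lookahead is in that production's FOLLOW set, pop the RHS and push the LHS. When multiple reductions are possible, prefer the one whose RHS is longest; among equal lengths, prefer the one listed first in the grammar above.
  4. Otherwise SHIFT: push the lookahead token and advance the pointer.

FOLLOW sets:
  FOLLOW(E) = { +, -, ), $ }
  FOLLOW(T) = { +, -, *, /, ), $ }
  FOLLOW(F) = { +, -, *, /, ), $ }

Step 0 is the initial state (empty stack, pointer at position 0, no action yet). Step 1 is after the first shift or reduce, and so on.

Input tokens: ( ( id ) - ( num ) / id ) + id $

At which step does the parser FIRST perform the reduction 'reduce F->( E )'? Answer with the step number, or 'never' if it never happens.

Answer: 8

Derivation:
Step 1: shift (. Stack=[(] ptr=1 lookahead=( remaining=[( id ) - ( num ) / id ) + id $]
Step 2: shift (. Stack=[( (] ptr=2 lookahead=id remaining=[id ) - ( num ) / id ) + id $]
Step 3: shift id. Stack=[( ( id] ptr=3 lookahead=) remaining=[) - ( num ) / id ) + id $]
Step 4: reduce F->id. Stack=[( ( F] ptr=3 lookahead=) remaining=[) - ( num ) / id ) + id $]
Step 5: reduce T->F. Stack=[( ( T] ptr=3 lookahead=) remaining=[) - ( num ) / id ) + id $]
Step 6: reduce E->T. Stack=[( ( E] ptr=3 lookahead=) remaining=[) - ( num ) / id ) + id $]
Step 7: shift ). Stack=[( ( E )] ptr=4 lookahead=- remaining=[- ( num ) / id ) + id $]
Step 8: reduce F->( E ). Stack=[( F] ptr=4 lookahead=- remaining=[- ( num ) / id ) + id $]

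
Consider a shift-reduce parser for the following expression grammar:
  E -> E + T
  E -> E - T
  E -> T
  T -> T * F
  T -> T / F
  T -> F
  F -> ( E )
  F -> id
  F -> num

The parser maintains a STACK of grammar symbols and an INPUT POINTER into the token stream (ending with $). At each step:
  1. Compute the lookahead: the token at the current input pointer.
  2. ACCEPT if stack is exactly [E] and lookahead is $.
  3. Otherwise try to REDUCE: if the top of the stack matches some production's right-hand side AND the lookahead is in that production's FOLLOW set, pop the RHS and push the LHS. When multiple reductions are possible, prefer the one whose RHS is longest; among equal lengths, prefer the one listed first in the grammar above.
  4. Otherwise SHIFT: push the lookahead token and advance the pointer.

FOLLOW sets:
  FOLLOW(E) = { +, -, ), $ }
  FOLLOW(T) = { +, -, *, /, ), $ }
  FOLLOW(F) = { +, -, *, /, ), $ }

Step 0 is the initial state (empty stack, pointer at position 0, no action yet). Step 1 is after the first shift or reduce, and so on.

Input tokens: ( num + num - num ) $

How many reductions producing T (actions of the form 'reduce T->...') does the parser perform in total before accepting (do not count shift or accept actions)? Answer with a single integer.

Answer: 4

Derivation:
Step 1: shift (. Stack=[(] ptr=1 lookahead=num remaining=[num + num - num ) $]
Step 2: shift num. Stack=[( num] ptr=2 lookahead=+ remaining=[+ num - num ) $]
Step 3: reduce F->num. Stack=[( F] ptr=2 lookahead=+ remaining=[+ num - num ) $]
Step 4: reduce T->F. Stack=[( T] ptr=2 lookahead=+ remaining=[+ num - num ) $]
Step 5: reduce E->T. Stack=[( E] ptr=2 lookahead=+ remaining=[+ num - num ) $]
Step 6: shift +. Stack=[( E +] ptr=3 lookahead=num remaining=[num - num ) $]
Step 7: shift num. Stack=[( E + num] ptr=4 lookahead=- remaining=[- num ) $]
Step 8: reduce F->num. Stack=[( E + F] ptr=4 lookahead=- remaining=[- num ) $]
Step 9: reduce T->F. Stack=[( E + T] ptr=4 lookahead=- remaining=[- num ) $]
Step 10: reduce E->E + T. Stack=[( E] ptr=4 lookahead=- remaining=[- num ) $]
Step 11: shift -. Stack=[( E -] ptr=5 lookahead=num remaining=[num ) $]
Step 12: shift num. Stack=[( E - num] ptr=6 lookahead=) remaining=[) $]
Step 13: reduce F->num. Stack=[( E - F] ptr=6 lookahead=) remaining=[) $]
Step 14: reduce T->F. Stack=[( E - T] ptr=6 lookahead=) remaining=[) $]
Step 15: reduce E->E - T. Stack=[( E] ptr=6 lookahead=) remaining=[) $]
Step 16: shift ). Stack=[( E )] ptr=7 lookahead=$ remaining=[$]
Step 17: reduce F->( E ). Stack=[F] ptr=7 lookahead=$ remaining=[$]
Step 18: reduce T->F. Stack=[T] ptr=7 lookahead=$ remaining=[$]
Step 19: reduce E->T. Stack=[E] ptr=7 lookahead=$ remaining=[$]
Step 20: accept. Stack=[E] ptr=7 lookahead=$ remaining=[$]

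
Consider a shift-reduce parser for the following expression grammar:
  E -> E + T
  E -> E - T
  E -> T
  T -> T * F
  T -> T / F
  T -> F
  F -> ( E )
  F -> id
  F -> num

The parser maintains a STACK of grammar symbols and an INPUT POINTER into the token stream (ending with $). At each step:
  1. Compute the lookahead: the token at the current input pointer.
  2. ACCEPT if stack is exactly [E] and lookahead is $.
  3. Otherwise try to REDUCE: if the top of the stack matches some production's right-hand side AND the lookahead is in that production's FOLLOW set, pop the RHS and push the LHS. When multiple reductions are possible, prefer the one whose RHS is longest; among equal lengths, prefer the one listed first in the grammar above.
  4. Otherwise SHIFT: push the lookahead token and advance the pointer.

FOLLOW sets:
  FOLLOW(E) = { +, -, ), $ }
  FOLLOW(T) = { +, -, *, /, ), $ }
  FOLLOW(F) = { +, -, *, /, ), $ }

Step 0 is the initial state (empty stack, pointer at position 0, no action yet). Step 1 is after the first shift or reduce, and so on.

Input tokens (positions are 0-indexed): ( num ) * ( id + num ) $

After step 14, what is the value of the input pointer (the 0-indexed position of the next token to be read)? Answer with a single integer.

Answer: 6

Derivation:
Step 1: shift (. Stack=[(] ptr=1 lookahead=num remaining=[num ) * ( id + num ) $]
Step 2: shift num. Stack=[( num] ptr=2 lookahead=) remaining=[) * ( id + num ) $]
Step 3: reduce F->num. Stack=[( F] ptr=2 lookahead=) remaining=[) * ( id + num ) $]
Step 4: reduce T->F. Stack=[( T] ptr=2 lookahead=) remaining=[) * ( id + num ) $]
Step 5: reduce E->T. Stack=[( E] ptr=2 lookahead=) remaining=[) * ( id + num ) $]
Step 6: shift ). Stack=[( E )] ptr=3 lookahead=* remaining=[* ( id + num ) $]
Step 7: reduce F->( E ). Stack=[F] ptr=3 lookahead=* remaining=[* ( id + num ) $]
Step 8: reduce T->F. Stack=[T] ptr=3 lookahead=* remaining=[* ( id + num ) $]
Step 9: shift *. Stack=[T *] ptr=4 lookahead=( remaining=[( id + num ) $]
Step 10: shift (. Stack=[T * (] ptr=5 lookahead=id remaining=[id + num ) $]
Step 11: shift id. Stack=[T * ( id] ptr=6 lookahead=+ remaining=[+ num ) $]
Step 12: reduce F->id. Stack=[T * ( F] ptr=6 lookahead=+ remaining=[+ num ) $]
Step 13: reduce T->F. Stack=[T * ( T] ptr=6 lookahead=+ remaining=[+ num ) $]
Step 14: reduce E->T. Stack=[T * ( E] ptr=6 lookahead=+ remaining=[+ num ) $]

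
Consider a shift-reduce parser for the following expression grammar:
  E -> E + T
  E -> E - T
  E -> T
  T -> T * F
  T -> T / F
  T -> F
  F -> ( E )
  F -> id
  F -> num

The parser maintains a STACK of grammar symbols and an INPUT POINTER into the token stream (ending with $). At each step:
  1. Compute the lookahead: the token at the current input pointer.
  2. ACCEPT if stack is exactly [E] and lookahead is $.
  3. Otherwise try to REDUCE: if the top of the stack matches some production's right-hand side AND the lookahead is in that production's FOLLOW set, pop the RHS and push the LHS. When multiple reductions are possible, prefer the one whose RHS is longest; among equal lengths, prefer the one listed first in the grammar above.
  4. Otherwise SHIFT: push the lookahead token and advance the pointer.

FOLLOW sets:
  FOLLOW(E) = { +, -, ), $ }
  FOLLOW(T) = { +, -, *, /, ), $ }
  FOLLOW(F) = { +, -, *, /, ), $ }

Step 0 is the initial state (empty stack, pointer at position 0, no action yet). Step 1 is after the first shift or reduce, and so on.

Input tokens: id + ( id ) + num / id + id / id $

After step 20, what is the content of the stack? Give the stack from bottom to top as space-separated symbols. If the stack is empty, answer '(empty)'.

Step 1: shift id. Stack=[id] ptr=1 lookahead=+ remaining=[+ ( id ) + num / id + id / id $]
Step 2: reduce F->id. Stack=[F] ptr=1 lookahead=+ remaining=[+ ( id ) + num / id + id / id $]
Step 3: reduce T->F. Stack=[T] ptr=1 lookahead=+ remaining=[+ ( id ) + num / id + id / id $]
Step 4: reduce E->T. Stack=[E] ptr=1 lookahead=+ remaining=[+ ( id ) + num / id + id / id $]
Step 5: shift +. Stack=[E +] ptr=2 lookahead=( remaining=[( id ) + num / id + id / id $]
Step 6: shift (. Stack=[E + (] ptr=3 lookahead=id remaining=[id ) + num / id + id / id $]
Step 7: shift id. Stack=[E + ( id] ptr=4 lookahead=) remaining=[) + num / id + id / id $]
Step 8: reduce F->id. Stack=[E + ( F] ptr=4 lookahead=) remaining=[) + num / id + id / id $]
Step 9: reduce T->F. Stack=[E + ( T] ptr=4 lookahead=) remaining=[) + num / id + id / id $]
Step 10: reduce E->T. Stack=[E + ( E] ptr=4 lookahead=) remaining=[) + num / id + id / id $]
Step 11: shift ). Stack=[E + ( E )] ptr=5 lookahead=+ remaining=[+ num / id + id / id $]
Step 12: reduce F->( E ). Stack=[E + F] ptr=5 lookahead=+ remaining=[+ num / id + id / id $]
Step 13: reduce T->F. Stack=[E + T] ptr=5 lookahead=+ remaining=[+ num / id + id / id $]
Step 14: reduce E->E + T. Stack=[E] ptr=5 lookahead=+ remaining=[+ num / id + id / id $]
Step 15: shift +. Stack=[E +] ptr=6 lookahead=num remaining=[num / id + id / id $]
Step 16: shift num. Stack=[E + num] ptr=7 lookahead=/ remaining=[/ id + id / id $]
Step 17: reduce F->num. Stack=[E + F] ptr=7 lookahead=/ remaining=[/ id + id / id $]
Step 18: reduce T->F. Stack=[E + T] ptr=7 lookahead=/ remaining=[/ id + id / id $]
Step 19: shift /. Stack=[E + T /] ptr=8 lookahead=id remaining=[id + id / id $]
Step 20: shift id. Stack=[E + T / id] ptr=9 lookahead=+ remaining=[+ id / id $]

Answer: E + T / id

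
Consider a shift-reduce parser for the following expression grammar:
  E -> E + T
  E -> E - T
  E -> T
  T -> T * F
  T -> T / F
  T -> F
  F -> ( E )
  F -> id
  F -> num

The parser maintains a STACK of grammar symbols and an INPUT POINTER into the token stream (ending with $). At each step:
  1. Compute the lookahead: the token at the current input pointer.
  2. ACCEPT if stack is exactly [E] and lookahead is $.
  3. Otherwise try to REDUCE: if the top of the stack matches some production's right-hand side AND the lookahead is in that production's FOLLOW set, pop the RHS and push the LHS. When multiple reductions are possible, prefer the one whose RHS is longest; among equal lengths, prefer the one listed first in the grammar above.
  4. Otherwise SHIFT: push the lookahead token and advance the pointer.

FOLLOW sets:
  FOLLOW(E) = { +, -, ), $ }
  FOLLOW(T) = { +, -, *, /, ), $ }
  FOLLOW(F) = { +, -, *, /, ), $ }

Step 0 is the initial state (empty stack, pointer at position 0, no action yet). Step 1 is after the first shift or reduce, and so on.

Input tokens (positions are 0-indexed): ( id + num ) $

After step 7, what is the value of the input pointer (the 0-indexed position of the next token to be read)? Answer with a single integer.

Answer: 4

Derivation:
Step 1: shift (. Stack=[(] ptr=1 lookahead=id remaining=[id + num ) $]
Step 2: shift id. Stack=[( id] ptr=2 lookahead=+ remaining=[+ num ) $]
Step 3: reduce F->id. Stack=[( F] ptr=2 lookahead=+ remaining=[+ num ) $]
Step 4: reduce T->F. Stack=[( T] ptr=2 lookahead=+ remaining=[+ num ) $]
Step 5: reduce E->T. Stack=[( E] ptr=2 lookahead=+ remaining=[+ num ) $]
Step 6: shift +. Stack=[( E +] ptr=3 lookahead=num remaining=[num ) $]
Step 7: shift num. Stack=[( E + num] ptr=4 lookahead=) remaining=[) $]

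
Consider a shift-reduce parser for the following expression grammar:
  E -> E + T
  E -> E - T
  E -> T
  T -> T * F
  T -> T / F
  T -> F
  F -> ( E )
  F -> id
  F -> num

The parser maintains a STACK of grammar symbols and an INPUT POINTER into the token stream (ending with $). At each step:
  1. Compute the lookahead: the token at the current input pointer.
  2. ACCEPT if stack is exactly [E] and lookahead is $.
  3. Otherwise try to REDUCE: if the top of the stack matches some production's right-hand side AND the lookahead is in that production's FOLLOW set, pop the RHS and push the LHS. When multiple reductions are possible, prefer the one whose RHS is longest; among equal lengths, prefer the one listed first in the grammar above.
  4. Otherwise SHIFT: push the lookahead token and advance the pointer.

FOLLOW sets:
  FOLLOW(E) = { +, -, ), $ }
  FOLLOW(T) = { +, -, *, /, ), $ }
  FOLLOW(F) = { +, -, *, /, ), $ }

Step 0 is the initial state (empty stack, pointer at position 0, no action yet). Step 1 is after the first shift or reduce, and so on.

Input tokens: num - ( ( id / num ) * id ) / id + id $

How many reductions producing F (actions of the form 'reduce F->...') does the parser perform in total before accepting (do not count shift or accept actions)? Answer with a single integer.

Step 1: shift num. Stack=[num] ptr=1 lookahead=- remaining=[- ( ( id / num ) * id ) / id + id $]
Step 2: reduce F->num. Stack=[F] ptr=1 lookahead=- remaining=[- ( ( id / num ) * id ) / id + id $]
Step 3: reduce T->F. Stack=[T] ptr=1 lookahead=- remaining=[- ( ( id / num ) * id ) / id + id $]
Step 4: reduce E->T. Stack=[E] ptr=1 lookahead=- remaining=[- ( ( id / num ) * id ) / id + id $]
Step 5: shift -. Stack=[E -] ptr=2 lookahead=( remaining=[( ( id / num ) * id ) / id + id $]
Step 6: shift (. Stack=[E - (] ptr=3 lookahead=( remaining=[( id / num ) * id ) / id + id $]
Step 7: shift (. Stack=[E - ( (] ptr=4 lookahead=id remaining=[id / num ) * id ) / id + id $]
Step 8: shift id. Stack=[E - ( ( id] ptr=5 lookahead=/ remaining=[/ num ) * id ) / id + id $]
Step 9: reduce F->id. Stack=[E - ( ( F] ptr=5 lookahead=/ remaining=[/ num ) * id ) / id + id $]
Step 10: reduce T->F. Stack=[E - ( ( T] ptr=5 lookahead=/ remaining=[/ num ) * id ) / id + id $]
Step 11: shift /. Stack=[E - ( ( T /] ptr=6 lookahead=num remaining=[num ) * id ) / id + id $]
Step 12: shift num. Stack=[E - ( ( T / num] ptr=7 lookahead=) remaining=[) * id ) / id + id $]
Step 13: reduce F->num. Stack=[E - ( ( T / F] ptr=7 lookahead=) remaining=[) * id ) / id + id $]
Step 14: reduce T->T / F. Stack=[E - ( ( T] ptr=7 lookahead=) remaining=[) * id ) / id + id $]
Step 15: reduce E->T. Stack=[E - ( ( E] ptr=7 lookahead=) remaining=[) * id ) / id + id $]
Step 16: shift ). Stack=[E - ( ( E )] ptr=8 lookahead=* remaining=[* id ) / id + id $]
Step 17: reduce F->( E ). Stack=[E - ( F] ptr=8 lookahead=* remaining=[* id ) / id + id $]
Step 18: reduce T->F. Stack=[E - ( T] ptr=8 lookahead=* remaining=[* id ) / id + id $]
Step 19: shift *. Stack=[E - ( T *] ptr=9 lookahead=id remaining=[id ) / id + id $]
Step 20: shift id. Stack=[E - ( T * id] ptr=10 lookahead=) remaining=[) / id + id $]
Step 21: reduce F->id. Stack=[E - ( T * F] ptr=10 lookahead=) remaining=[) / id + id $]
Step 22: reduce T->T * F. Stack=[E - ( T] ptr=10 lookahead=) remaining=[) / id + id $]
Step 23: reduce E->T. Stack=[E - ( E] ptr=10 lookahead=) remaining=[) / id + id $]
Step 24: shift ). Stack=[E - ( E )] ptr=11 lookahead=/ remaining=[/ id + id $]
Step 25: reduce F->( E ). Stack=[E - F] ptr=11 lookahead=/ remaining=[/ id + id $]
Step 26: reduce T->F. Stack=[E - T] ptr=11 lookahead=/ remaining=[/ id + id $]
Step 27: shift /. Stack=[E - T /] ptr=12 lookahead=id remaining=[id + id $]
Step 28: shift id. Stack=[E - T / id] ptr=13 lookahead=+ remaining=[+ id $]
Step 29: reduce F->id. Stack=[E - T / F] ptr=13 lookahead=+ remaining=[+ id $]
Step 30: reduce T->T / F. Stack=[E - T] ptr=13 lookahead=+ remaining=[+ id $]
Step 31: reduce E->E - T. Stack=[E] ptr=13 lookahead=+ remaining=[+ id $]
Step 32: shift +. Stack=[E +] ptr=14 lookahead=id remaining=[id $]
Step 33: shift id. Stack=[E + id] ptr=15 lookahead=$ remaining=[$]
Step 34: reduce F->id. Stack=[E + F] ptr=15 lookahead=$ remaining=[$]
Step 35: reduce T->F. Stack=[E + T] ptr=15 lookahead=$ remaining=[$]
Step 36: reduce E->E + T. Stack=[E] ptr=15 lookahead=$ remaining=[$]
Step 37: accept. Stack=[E] ptr=15 lookahead=$ remaining=[$]

Answer: 8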